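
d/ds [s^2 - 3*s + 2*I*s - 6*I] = 2*s - 3 + 2*I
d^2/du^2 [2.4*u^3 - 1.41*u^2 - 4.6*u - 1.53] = 14.4*u - 2.82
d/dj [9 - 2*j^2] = -4*j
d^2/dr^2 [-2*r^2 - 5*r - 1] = -4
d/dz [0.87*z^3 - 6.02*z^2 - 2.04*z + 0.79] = 2.61*z^2 - 12.04*z - 2.04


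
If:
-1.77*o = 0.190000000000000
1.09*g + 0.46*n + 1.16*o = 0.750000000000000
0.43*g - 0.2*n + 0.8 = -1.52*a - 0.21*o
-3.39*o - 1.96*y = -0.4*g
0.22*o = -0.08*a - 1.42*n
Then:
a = -0.72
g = 0.78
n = 0.06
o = -0.11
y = 0.34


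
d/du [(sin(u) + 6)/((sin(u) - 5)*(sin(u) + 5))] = (-12*sin(u) + cos(u)^2 - 26)*cos(u)/((sin(u) - 5)^2*(sin(u) + 5)^2)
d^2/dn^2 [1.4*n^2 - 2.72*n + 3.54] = 2.80000000000000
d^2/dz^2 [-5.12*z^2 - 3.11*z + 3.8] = -10.2400000000000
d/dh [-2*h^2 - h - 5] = -4*h - 1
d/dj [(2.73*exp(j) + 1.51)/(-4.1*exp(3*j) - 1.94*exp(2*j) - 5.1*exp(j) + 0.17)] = (22.386*exp(3*j) + 23.8692*exp(2*j) + 5.8588*exp(j) + 8.1651)*exp(j)/(16.81*exp(6*j) + 15.908*exp(5*j) + 45.5836*exp(4*j) + 18.394*exp(3*j) + 25.3504*exp(2*j) - 1.734*exp(j) + 0.0289)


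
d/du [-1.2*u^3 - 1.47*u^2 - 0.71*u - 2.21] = -3.6*u^2 - 2.94*u - 0.71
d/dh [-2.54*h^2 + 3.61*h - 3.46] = 3.61 - 5.08*h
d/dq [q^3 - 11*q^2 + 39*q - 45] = 3*q^2 - 22*q + 39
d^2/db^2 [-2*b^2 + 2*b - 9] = -4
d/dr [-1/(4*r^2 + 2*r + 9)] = 2*(4*r + 1)/(4*r^2 + 2*r + 9)^2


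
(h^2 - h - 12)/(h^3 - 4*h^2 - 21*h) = (h - 4)/(h*(h - 7))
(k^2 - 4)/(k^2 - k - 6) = (k - 2)/(k - 3)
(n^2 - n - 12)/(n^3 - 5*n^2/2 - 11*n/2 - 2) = 2*(n + 3)/(2*n^2 + 3*n + 1)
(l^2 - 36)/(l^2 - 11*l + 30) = (l + 6)/(l - 5)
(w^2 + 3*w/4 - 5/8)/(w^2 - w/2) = (w + 5/4)/w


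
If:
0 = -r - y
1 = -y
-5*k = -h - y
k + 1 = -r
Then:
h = -9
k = -2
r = 1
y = -1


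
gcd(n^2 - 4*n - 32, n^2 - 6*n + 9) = 1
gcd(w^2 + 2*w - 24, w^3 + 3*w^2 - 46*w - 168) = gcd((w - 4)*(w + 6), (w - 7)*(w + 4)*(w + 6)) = w + 6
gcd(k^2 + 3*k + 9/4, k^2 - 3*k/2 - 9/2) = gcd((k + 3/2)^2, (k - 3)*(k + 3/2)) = k + 3/2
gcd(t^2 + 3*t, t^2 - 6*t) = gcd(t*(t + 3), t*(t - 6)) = t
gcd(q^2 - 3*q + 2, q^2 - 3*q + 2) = q^2 - 3*q + 2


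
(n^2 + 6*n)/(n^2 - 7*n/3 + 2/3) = 3*n*(n + 6)/(3*n^2 - 7*n + 2)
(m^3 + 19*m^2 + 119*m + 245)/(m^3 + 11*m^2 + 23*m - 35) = (m + 7)/(m - 1)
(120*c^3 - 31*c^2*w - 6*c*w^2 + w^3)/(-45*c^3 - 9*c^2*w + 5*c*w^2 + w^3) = (-8*c + w)/(3*c + w)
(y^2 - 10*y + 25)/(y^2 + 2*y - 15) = (y^2 - 10*y + 25)/(y^2 + 2*y - 15)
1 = 1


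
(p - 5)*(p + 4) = p^2 - p - 20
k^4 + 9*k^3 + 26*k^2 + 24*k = k*(k + 2)*(k + 3)*(k + 4)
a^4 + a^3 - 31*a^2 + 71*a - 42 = (a - 3)*(a - 2)*(a - 1)*(a + 7)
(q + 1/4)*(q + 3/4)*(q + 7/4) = q^3 + 11*q^2/4 + 31*q/16 + 21/64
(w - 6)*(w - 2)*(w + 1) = w^3 - 7*w^2 + 4*w + 12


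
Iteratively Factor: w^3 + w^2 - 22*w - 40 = (w + 4)*(w^2 - 3*w - 10) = (w - 5)*(w + 4)*(w + 2)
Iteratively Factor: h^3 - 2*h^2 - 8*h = (h)*(h^2 - 2*h - 8) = h*(h + 2)*(h - 4)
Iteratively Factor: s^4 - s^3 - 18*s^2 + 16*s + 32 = (s + 4)*(s^3 - 5*s^2 + 2*s + 8) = (s - 4)*(s + 4)*(s^2 - s - 2) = (s - 4)*(s + 1)*(s + 4)*(s - 2)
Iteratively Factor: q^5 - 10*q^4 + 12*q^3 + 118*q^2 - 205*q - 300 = (q - 5)*(q^4 - 5*q^3 - 13*q^2 + 53*q + 60) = (q - 5)*(q + 1)*(q^3 - 6*q^2 - 7*q + 60) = (q - 5)*(q - 4)*(q + 1)*(q^2 - 2*q - 15) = (q - 5)*(q - 4)*(q + 1)*(q + 3)*(q - 5)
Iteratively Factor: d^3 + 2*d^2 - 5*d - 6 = (d + 3)*(d^2 - d - 2) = (d - 2)*(d + 3)*(d + 1)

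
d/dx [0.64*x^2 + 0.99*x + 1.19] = 1.28*x + 0.99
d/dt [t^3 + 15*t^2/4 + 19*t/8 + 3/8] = 3*t^2 + 15*t/2 + 19/8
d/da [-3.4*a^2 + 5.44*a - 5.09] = 5.44 - 6.8*a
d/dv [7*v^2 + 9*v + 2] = 14*v + 9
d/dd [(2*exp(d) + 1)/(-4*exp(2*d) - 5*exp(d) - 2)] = (8*exp(2*d) + 8*exp(d) + 1)*exp(d)/(16*exp(4*d) + 40*exp(3*d) + 41*exp(2*d) + 20*exp(d) + 4)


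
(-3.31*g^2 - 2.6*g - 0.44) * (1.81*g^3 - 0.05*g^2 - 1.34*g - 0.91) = -5.9911*g^5 - 4.5405*g^4 + 3.769*g^3 + 6.5181*g^2 + 2.9556*g + 0.4004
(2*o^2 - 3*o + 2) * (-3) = -6*o^2 + 9*o - 6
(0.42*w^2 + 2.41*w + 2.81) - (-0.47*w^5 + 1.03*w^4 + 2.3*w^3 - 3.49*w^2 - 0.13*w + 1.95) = 0.47*w^5 - 1.03*w^4 - 2.3*w^3 + 3.91*w^2 + 2.54*w + 0.86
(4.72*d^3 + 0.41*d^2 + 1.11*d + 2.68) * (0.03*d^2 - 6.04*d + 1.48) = 0.1416*d^5 - 28.4965*d^4 + 4.5425*d^3 - 6.0172*d^2 - 14.5444*d + 3.9664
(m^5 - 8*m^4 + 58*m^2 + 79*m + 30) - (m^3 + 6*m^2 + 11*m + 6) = m^5 - 8*m^4 - m^3 + 52*m^2 + 68*m + 24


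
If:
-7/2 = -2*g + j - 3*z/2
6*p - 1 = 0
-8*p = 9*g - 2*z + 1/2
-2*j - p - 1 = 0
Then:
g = 37/210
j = -7/12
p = 1/6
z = 359/210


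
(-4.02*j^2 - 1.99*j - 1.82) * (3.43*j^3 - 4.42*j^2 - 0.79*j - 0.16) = -13.7886*j^5 + 10.9427*j^4 + 5.729*j^3 + 10.2597*j^2 + 1.7562*j + 0.2912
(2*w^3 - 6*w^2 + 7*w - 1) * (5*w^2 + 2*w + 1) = 10*w^5 - 26*w^4 + 25*w^3 + 3*w^2 + 5*w - 1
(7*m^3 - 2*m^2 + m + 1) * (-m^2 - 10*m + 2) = -7*m^5 - 68*m^4 + 33*m^3 - 15*m^2 - 8*m + 2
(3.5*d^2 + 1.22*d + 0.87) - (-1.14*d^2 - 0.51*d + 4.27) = 4.64*d^2 + 1.73*d - 3.4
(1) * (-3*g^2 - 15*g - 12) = -3*g^2 - 15*g - 12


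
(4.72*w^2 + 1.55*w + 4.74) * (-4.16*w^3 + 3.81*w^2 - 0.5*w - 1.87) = -19.6352*w^5 + 11.5352*w^4 - 16.1729*w^3 + 8.458*w^2 - 5.2685*w - 8.8638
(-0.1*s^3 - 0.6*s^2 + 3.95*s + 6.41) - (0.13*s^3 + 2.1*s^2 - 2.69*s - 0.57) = -0.23*s^3 - 2.7*s^2 + 6.64*s + 6.98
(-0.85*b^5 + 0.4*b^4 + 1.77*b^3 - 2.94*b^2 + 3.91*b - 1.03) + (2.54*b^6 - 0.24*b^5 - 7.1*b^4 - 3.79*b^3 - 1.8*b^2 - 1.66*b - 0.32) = 2.54*b^6 - 1.09*b^5 - 6.7*b^4 - 2.02*b^3 - 4.74*b^2 + 2.25*b - 1.35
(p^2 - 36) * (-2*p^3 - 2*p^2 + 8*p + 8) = -2*p^5 - 2*p^4 + 80*p^3 + 80*p^2 - 288*p - 288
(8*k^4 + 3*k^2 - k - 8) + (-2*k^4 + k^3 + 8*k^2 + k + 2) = 6*k^4 + k^3 + 11*k^2 - 6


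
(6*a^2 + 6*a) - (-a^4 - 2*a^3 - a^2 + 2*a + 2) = a^4 + 2*a^3 + 7*a^2 + 4*a - 2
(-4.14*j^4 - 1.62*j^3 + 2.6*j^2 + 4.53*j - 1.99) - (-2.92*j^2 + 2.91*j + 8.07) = -4.14*j^4 - 1.62*j^3 + 5.52*j^2 + 1.62*j - 10.06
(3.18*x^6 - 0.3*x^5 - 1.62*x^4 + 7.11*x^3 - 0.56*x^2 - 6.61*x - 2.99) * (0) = 0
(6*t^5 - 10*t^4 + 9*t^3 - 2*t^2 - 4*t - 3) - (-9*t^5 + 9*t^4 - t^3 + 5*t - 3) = 15*t^5 - 19*t^4 + 10*t^3 - 2*t^2 - 9*t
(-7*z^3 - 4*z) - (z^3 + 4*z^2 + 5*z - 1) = -8*z^3 - 4*z^2 - 9*z + 1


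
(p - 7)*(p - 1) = p^2 - 8*p + 7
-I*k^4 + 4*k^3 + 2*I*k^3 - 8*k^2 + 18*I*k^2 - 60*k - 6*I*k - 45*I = (k - 5)*(k + 3)*(k + 3*I)*(-I*k + 1)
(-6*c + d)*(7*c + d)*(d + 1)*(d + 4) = -42*c^2*d^2 - 210*c^2*d - 168*c^2 + c*d^3 + 5*c*d^2 + 4*c*d + d^4 + 5*d^3 + 4*d^2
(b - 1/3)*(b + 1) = b^2 + 2*b/3 - 1/3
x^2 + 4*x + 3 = (x + 1)*(x + 3)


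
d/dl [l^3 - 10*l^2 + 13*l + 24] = 3*l^2 - 20*l + 13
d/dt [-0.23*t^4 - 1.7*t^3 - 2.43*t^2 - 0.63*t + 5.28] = -0.92*t^3 - 5.1*t^2 - 4.86*t - 0.63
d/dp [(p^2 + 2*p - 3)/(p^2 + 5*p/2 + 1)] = 2*(p^2 + 16*p + 19)/(4*p^4 + 20*p^3 + 33*p^2 + 20*p + 4)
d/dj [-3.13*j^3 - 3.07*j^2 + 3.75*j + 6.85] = -9.39*j^2 - 6.14*j + 3.75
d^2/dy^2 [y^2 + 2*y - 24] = 2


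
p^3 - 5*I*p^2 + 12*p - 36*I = (p - 6*I)*(p - 2*I)*(p + 3*I)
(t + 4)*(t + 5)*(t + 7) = t^3 + 16*t^2 + 83*t + 140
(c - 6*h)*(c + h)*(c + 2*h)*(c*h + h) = c^4*h - 3*c^3*h^2 + c^3*h - 16*c^2*h^3 - 3*c^2*h^2 - 12*c*h^4 - 16*c*h^3 - 12*h^4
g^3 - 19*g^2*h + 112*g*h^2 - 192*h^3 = (g - 8*h)^2*(g - 3*h)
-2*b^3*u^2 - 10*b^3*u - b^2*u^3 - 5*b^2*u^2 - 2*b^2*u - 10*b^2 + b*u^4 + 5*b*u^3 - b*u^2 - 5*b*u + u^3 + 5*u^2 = (-2*b + u)*(b + u)*(u + 5)*(b*u + 1)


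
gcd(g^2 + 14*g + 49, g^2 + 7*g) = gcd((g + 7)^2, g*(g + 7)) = g + 7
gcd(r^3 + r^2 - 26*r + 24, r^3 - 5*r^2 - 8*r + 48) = r - 4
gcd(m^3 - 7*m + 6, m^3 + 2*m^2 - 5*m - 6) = m^2 + m - 6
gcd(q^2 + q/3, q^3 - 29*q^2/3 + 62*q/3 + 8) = q + 1/3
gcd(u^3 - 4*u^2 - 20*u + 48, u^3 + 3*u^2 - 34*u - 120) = u^2 - 2*u - 24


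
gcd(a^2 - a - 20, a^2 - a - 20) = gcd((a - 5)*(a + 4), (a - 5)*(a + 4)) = a^2 - a - 20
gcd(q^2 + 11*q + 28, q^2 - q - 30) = 1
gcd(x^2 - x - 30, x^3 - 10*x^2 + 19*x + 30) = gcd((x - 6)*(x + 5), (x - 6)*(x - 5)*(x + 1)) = x - 6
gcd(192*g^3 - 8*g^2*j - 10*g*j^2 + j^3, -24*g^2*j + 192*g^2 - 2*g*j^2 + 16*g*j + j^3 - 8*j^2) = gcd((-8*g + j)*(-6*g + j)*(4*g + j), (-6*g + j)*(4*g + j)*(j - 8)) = 24*g^2 + 2*g*j - j^2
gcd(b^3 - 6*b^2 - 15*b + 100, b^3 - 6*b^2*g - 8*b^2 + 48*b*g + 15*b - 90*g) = b - 5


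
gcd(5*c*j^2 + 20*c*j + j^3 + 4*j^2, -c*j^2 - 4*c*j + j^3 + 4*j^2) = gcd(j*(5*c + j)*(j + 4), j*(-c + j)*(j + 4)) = j^2 + 4*j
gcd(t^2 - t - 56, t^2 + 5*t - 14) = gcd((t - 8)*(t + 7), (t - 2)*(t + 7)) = t + 7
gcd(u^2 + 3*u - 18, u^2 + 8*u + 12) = u + 6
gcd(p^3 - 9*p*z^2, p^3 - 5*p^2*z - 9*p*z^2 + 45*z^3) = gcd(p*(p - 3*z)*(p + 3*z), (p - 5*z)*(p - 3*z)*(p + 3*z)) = -p^2 + 9*z^2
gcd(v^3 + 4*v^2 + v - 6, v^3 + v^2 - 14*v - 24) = v^2 + 5*v + 6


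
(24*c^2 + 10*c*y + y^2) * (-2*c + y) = -48*c^3 + 4*c^2*y + 8*c*y^2 + y^3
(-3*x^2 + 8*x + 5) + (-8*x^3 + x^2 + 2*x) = -8*x^3 - 2*x^2 + 10*x + 5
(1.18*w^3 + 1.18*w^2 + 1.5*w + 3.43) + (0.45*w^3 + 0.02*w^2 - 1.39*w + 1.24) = 1.63*w^3 + 1.2*w^2 + 0.11*w + 4.67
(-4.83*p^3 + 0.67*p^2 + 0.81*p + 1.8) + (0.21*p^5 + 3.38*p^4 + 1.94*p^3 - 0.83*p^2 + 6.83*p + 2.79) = 0.21*p^5 + 3.38*p^4 - 2.89*p^3 - 0.16*p^2 + 7.64*p + 4.59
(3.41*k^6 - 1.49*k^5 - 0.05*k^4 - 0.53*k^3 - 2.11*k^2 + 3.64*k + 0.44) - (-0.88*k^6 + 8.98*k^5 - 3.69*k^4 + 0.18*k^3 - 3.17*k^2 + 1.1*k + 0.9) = 4.29*k^6 - 10.47*k^5 + 3.64*k^4 - 0.71*k^3 + 1.06*k^2 + 2.54*k - 0.46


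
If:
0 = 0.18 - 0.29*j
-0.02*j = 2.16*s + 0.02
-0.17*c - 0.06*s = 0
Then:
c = 0.01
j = 0.62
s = -0.02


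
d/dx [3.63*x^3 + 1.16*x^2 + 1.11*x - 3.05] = 10.89*x^2 + 2.32*x + 1.11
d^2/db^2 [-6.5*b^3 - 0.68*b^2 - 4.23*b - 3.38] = -39.0*b - 1.36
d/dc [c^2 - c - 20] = 2*c - 1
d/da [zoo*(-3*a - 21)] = zoo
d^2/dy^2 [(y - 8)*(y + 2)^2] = 6*y - 8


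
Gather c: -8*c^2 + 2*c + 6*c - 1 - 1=-8*c^2 + 8*c - 2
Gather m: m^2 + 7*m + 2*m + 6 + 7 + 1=m^2 + 9*m + 14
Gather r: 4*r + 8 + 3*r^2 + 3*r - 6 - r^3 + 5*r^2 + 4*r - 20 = -r^3 + 8*r^2 + 11*r - 18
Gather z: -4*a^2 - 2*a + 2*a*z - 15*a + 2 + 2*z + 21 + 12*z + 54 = -4*a^2 - 17*a + z*(2*a + 14) + 77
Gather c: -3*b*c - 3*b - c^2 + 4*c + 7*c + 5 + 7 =-3*b - c^2 + c*(11 - 3*b) + 12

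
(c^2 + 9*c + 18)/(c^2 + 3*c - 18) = (c + 3)/(c - 3)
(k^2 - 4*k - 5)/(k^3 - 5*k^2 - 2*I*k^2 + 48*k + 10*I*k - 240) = (k + 1)/(k^2 - 2*I*k + 48)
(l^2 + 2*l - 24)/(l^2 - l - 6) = (-l^2 - 2*l + 24)/(-l^2 + l + 6)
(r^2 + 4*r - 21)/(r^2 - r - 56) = (r - 3)/(r - 8)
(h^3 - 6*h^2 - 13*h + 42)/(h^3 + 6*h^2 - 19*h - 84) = (h^2 - 9*h + 14)/(h^2 + 3*h - 28)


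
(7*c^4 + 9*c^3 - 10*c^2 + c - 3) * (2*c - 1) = 14*c^5 + 11*c^4 - 29*c^3 + 12*c^2 - 7*c + 3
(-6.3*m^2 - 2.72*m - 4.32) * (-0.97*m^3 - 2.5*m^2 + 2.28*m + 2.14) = 6.111*m^5 + 18.3884*m^4 - 3.3736*m^3 - 8.8836*m^2 - 15.6704*m - 9.2448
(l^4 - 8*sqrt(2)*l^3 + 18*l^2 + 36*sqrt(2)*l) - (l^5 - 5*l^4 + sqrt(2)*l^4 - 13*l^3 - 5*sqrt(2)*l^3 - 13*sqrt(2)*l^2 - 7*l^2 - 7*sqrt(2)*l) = -l^5 - sqrt(2)*l^4 + 6*l^4 - 3*sqrt(2)*l^3 + 13*l^3 + 13*sqrt(2)*l^2 + 25*l^2 + 43*sqrt(2)*l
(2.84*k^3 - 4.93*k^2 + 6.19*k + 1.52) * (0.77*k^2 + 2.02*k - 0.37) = 2.1868*k^5 + 1.9407*k^4 - 6.2431*k^3 + 15.4983*k^2 + 0.7801*k - 0.5624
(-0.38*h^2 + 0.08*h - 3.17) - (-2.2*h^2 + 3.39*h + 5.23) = 1.82*h^2 - 3.31*h - 8.4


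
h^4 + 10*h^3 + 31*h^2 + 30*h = h*(h + 2)*(h + 3)*(h + 5)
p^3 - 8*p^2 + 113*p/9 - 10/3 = (p - 6)*(p - 5/3)*(p - 1/3)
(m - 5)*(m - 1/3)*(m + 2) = m^3 - 10*m^2/3 - 9*m + 10/3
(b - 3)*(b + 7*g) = b^2 + 7*b*g - 3*b - 21*g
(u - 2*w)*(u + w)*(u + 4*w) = u^3 + 3*u^2*w - 6*u*w^2 - 8*w^3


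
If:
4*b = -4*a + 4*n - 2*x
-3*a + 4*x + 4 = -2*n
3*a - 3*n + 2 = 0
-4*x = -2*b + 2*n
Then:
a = 80/39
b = 14/13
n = 106/39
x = -32/39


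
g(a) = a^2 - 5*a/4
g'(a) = 2*a - 5/4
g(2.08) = 1.73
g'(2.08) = 2.91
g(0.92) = -0.30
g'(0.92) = 0.59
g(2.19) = 2.06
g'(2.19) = 3.13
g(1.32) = 0.09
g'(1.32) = 1.39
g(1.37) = 0.16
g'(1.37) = 1.49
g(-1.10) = 2.58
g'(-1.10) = -3.45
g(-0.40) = 0.66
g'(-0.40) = -2.05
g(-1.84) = 5.69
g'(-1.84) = -4.93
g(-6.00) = 43.50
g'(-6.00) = -13.25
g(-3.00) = 12.75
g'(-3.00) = -7.25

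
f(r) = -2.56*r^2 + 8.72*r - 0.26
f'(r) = 8.72 - 5.12*r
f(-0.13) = -1.44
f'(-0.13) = 9.39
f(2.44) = 5.78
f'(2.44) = -3.77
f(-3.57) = -64.02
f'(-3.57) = 27.00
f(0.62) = 4.16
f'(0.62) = 5.55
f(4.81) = -17.55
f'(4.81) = -15.91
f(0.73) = 4.74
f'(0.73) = 4.98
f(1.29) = 6.73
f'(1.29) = 2.12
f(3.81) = -4.20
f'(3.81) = -10.79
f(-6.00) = -144.74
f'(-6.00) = 39.44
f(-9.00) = -286.10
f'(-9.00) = 54.80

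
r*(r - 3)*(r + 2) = r^3 - r^2 - 6*r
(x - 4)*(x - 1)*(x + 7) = x^3 + 2*x^2 - 31*x + 28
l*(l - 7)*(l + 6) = l^3 - l^2 - 42*l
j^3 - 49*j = j*(j - 7)*(j + 7)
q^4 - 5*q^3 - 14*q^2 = q^2*(q - 7)*(q + 2)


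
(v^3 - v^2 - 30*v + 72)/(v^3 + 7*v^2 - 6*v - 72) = (v - 4)/(v + 4)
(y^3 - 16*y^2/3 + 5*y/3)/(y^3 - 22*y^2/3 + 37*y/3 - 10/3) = y/(y - 2)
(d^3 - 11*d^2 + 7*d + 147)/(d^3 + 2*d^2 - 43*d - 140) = (d^2 - 4*d - 21)/(d^2 + 9*d + 20)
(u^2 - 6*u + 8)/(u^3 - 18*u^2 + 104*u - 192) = (u - 2)/(u^2 - 14*u + 48)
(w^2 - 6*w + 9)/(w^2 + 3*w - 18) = (w - 3)/(w + 6)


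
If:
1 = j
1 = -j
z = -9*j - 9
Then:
No Solution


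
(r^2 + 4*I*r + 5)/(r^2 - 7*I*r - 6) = (r + 5*I)/(r - 6*I)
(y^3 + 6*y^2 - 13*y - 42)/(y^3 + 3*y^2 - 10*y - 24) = (y + 7)/(y + 4)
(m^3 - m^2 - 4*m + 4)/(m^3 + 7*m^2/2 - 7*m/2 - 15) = 2*(m^2 + m - 2)/(2*m^2 + 11*m + 15)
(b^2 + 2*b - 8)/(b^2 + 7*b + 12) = (b - 2)/(b + 3)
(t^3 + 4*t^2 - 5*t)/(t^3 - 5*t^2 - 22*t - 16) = t*(-t^2 - 4*t + 5)/(-t^3 + 5*t^2 + 22*t + 16)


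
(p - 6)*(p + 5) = p^2 - p - 30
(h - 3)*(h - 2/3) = h^2 - 11*h/3 + 2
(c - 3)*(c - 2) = c^2 - 5*c + 6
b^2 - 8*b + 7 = (b - 7)*(b - 1)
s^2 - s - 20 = (s - 5)*(s + 4)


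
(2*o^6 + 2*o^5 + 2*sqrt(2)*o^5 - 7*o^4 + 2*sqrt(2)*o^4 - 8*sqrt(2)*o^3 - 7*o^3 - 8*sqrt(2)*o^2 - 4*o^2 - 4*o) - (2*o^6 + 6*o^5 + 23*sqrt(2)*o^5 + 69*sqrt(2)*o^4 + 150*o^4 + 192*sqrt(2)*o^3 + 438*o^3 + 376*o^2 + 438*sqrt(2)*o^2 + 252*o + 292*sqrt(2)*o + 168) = -21*sqrt(2)*o^5 - 4*o^5 - 157*o^4 - 67*sqrt(2)*o^4 - 445*o^3 - 200*sqrt(2)*o^3 - 446*sqrt(2)*o^2 - 380*o^2 - 292*sqrt(2)*o - 256*o - 168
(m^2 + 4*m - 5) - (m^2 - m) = 5*m - 5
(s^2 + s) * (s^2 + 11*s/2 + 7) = s^4 + 13*s^3/2 + 25*s^2/2 + 7*s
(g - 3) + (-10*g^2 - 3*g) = -10*g^2 - 2*g - 3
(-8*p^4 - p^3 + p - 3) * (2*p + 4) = -16*p^5 - 34*p^4 - 4*p^3 + 2*p^2 - 2*p - 12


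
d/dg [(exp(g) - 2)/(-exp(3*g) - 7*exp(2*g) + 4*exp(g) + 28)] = (2*exp(g) + 9)*exp(g)/(exp(4*g) + 18*exp(3*g) + 109*exp(2*g) + 252*exp(g) + 196)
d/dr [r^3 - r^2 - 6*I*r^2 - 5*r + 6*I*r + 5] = 3*r^2 - 2*r - 12*I*r - 5 + 6*I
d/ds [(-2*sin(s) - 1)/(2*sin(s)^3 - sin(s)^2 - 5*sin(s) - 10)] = (4*sin(s) - 2*sin(3*s) - 2*cos(2*s) + 17)*cos(s)/(-2*sin(s)^3 + sin(s)^2 + 5*sin(s) + 10)^2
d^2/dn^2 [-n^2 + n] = -2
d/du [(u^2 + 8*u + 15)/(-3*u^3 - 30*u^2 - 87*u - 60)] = (u^2 + 6*u + 11)/(3*(u^4 + 10*u^3 + 33*u^2 + 40*u + 16))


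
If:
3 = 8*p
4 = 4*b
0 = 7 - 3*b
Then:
No Solution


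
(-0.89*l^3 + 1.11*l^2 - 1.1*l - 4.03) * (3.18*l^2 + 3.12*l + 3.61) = -2.8302*l^5 + 0.753*l^4 - 3.2477*l^3 - 12.2403*l^2 - 16.5446*l - 14.5483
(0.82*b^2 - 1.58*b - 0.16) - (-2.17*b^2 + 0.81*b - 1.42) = 2.99*b^2 - 2.39*b + 1.26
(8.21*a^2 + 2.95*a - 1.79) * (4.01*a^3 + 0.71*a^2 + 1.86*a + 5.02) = 32.9221*a^5 + 17.6586*a^4 + 10.1872*a^3 + 45.4303*a^2 + 11.4796*a - 8.9858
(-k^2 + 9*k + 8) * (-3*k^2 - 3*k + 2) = 3*k^4 - 24*k^3 - 53*k^2 - 6*k + 16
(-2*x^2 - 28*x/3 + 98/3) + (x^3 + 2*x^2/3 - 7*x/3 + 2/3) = x^3 - 4*x^2/3 - 35*x/3 + 100/3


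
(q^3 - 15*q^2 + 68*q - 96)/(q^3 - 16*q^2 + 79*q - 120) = (q - 4)/(q - 5)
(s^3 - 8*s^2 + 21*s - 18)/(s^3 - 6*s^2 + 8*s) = (s^2 - 6*s + 9)/(s*(s - 4))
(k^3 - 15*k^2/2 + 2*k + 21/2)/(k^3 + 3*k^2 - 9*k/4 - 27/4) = 2*(k^2 - 6*k - 7)/(2*k^2 + 9*k + 9)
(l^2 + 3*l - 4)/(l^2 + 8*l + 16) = (l - 1)/(l + 4)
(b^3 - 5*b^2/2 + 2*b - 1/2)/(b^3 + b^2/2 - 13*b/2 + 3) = (b^2 - 2*b + 1)/(b^2 + b - 6)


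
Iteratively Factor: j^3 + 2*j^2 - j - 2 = (j + 1)*(j^2 + j - 2) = (j + 1)*(j + 2)*(j - 1)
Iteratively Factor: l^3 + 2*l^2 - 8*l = (l + 4)*(l^2 - 2*l) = l*(l + 4)*(l - 2)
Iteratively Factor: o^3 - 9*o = (o - 3)*(o^2 + 3*o) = o*(o - 3)*(o + 3)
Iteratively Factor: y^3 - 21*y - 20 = (y - 5)*(y^2 + 5*y + 4) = (y - 5)*(y + 4)*(y + 1)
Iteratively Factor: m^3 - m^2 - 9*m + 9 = (m - 3)*(m^2 + 2*m - 3) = (m - 3)*(m + 3)*(m - 1)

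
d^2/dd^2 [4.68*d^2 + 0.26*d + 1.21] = 9.36000000000000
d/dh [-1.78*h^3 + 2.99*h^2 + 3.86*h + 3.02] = -5.34*h^2 + 5.98*h + 3.86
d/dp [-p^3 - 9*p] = -3*p^2 - 9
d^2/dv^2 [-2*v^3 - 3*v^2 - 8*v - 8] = -12*v - 6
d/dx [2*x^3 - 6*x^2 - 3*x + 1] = 6*x^2 - 12*x - 3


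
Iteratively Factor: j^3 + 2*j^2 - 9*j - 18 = (j + 3)*(j^2 - j - 6) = (j - 3)*(j + 3)*(j + 2)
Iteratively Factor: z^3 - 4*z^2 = (z)*(z^2 - 4*z) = z^2*(z - 4)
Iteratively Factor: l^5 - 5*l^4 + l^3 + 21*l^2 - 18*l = (l - 1)*(l^4 - 4*l^3 - 3*l^2 + 18*l) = (l - 3)*(l - 1)*(l^3 - l^2 - 6*l) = (l - 3)^2*(l - 1)*(l^2 + 2*l) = l*(l - 3)^2*(l - 1)*(l + 2)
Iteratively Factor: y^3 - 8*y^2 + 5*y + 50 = (y + 2)*(y^2 - 10*y + 25) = (y - 5)*(y + 2)*(y - 5)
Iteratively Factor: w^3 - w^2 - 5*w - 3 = (w + 1)*(w^2 - 2*w - 3) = (w + 1)^2*(w - 3)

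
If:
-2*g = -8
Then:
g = 4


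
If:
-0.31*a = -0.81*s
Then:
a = 2.61290322580645*s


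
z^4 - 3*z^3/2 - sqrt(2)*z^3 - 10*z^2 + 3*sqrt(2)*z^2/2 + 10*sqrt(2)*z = z*(z - 4)*(z + 5/2)*(z - sqrt(2))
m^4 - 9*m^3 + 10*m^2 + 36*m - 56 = (m - 7)*(m - 2)^2*(m + 2)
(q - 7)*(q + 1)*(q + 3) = q^3 - 3*q^2 - 25*q - 21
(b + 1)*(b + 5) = b^2 + 6*b + 5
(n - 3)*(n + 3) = n^2 - 9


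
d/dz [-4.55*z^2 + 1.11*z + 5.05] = 1.11 - 9.1*z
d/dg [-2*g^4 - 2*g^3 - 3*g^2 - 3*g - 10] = -8*g^3 - 6*g^2 - 6*g - 3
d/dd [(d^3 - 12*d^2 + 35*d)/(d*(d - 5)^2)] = 2/(d^2 - 10*d + 25)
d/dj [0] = 0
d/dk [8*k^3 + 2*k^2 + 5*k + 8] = 24*k^2 + 4*k + 5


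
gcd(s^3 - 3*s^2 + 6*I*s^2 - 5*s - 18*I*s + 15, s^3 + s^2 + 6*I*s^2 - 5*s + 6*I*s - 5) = s^2 + 6*I*s - 5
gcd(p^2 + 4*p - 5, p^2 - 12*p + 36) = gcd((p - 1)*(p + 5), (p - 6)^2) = 1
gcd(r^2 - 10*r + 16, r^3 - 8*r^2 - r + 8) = r - 8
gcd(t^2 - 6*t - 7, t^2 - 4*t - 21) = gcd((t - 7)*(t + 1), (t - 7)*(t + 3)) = t - 7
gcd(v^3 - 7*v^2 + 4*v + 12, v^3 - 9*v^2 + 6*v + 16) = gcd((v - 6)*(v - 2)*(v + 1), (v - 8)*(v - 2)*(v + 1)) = v^2 - v - 2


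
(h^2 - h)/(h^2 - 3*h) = (h - 1)/(h - 3)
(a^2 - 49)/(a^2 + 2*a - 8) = (a^2 - 49)/(a^2 + 2*a - 8)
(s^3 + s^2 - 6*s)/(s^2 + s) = (s^2 + s - 6)/(s + 1)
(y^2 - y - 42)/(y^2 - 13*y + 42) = (y + 6)/(y - 6)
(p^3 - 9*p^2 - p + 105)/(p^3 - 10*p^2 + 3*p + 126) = (p - 5)/(p - 6)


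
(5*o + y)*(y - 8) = 5*o*y - 40*o + y^2 - 8*y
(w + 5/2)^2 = w^2 + 5*w + 25/4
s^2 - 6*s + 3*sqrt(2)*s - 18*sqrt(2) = (s - 6)*(s + 3*sqrt(2))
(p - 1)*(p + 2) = p^2 + p - 2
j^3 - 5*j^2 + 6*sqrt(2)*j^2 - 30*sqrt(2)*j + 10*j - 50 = (j - 5)*(j + sqrt(2))*(j + 5*sqrt(2))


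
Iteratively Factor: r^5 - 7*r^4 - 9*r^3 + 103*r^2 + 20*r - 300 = (r - 5)*(r^4 - 2*r^3 - 19*r^2 + 8*r + 60) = (r - 5)^2*(r^3 + 3*r^2 - 4*r - 12) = (r - 5)^2*(r + 3)*(r^2 - 4) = (r - 5)^2*(r - 2)*(r + 3)*(r + 2)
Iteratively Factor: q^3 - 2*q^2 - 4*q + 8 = (q + 2)*(q^2 - 4*q + 4) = (q - 2)*(q + 2)*(q - 2)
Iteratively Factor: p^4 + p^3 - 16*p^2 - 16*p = (p + 1)*(p^3 - 16*p) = p*(p + 1)*(p^2 - 16) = p*(p + 1)*(p + 4)*(p - 4)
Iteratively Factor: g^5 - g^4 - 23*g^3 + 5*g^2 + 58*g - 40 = (g - 1)*(g^4 - 23*g^2 - 18*g + 40) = (g - 1)*(g + 4)*(g^3 - 4*g^2 - 7*g + 10) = (g - 1)^2*(g + 4)*(g^2 - 3*g - 10) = (g - 1)^2*(g + 2)*(g + 4)*(g - 5)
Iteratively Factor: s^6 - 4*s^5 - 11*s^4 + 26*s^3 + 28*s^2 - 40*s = (s)*(s^5 - 4*s^4 - 11*s^3 + 26*s^2 + 28*s - 40) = s*(s + 2)*(s^4 - 6*s^3 + s^2 + 24*s - 20) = s*(s - 5)*(s + 2)*(s^3 - s^2 - 4*s + 4) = s*(s - 5)*(s - 1)*(s + 2)*(s^2 - 4) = s*(s - 5)*(s - 2)*(s - 1)*(s + 2)*(s + 2)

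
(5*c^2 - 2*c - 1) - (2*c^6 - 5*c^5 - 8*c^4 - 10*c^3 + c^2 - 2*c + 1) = -2*c^6 + 5*c^5 + 8*c^4 + 10*c^3 + 4*c^2 - 2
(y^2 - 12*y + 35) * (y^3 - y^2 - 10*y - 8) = y^5 - 13*y^4 + 37*y^3 + 77*y^2 - 254*y - 280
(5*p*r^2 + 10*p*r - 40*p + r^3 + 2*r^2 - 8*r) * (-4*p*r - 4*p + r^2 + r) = -20*p^2*r^3 - 60*p^2*r^2 + 120*p^2*r + 160*p^2 + p*r^4 + 3*p*r^3 - 6*p*r^2 - 8*p*r + r^5 + 3*r^4 - 6*r^3 - 8*r^2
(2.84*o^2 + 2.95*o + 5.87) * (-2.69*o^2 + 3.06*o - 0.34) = -7.6396*o^4 + 0.7549*o^3 - 7.7289*o^2 + 16.9592*o - 1.9958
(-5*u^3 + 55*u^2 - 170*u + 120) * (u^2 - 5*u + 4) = -5*u^5 + 80*u^4 - 465*u^3 + 1190*u^2 - 1280*u + 480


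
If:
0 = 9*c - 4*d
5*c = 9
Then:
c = 9/5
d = 81/20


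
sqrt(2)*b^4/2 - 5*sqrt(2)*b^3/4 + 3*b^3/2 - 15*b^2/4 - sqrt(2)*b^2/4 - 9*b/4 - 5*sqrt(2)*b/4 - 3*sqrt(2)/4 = (b - 3)*(b + 1/2)*(b + sqrt(2))*(sqrt(2)*b/2 + 1/2)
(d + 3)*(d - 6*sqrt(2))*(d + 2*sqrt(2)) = d^3 - 4*sqrt(2)*d^2 + 3*d^2 - 24*d - 12*sqrt(2)*d - 72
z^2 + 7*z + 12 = (z + 3)*(z + 4)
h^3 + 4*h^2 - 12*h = h*(h - 2)*(h + 6)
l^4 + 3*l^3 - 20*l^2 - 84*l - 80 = (l - 5)*(l + 2)^2*(l + 4)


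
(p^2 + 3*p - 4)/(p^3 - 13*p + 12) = 1/(p - 3)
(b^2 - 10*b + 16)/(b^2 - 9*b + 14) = (b - 8)/(b - 7)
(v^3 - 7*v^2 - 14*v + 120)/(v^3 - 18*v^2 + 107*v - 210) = (v + 4)/(v - 7)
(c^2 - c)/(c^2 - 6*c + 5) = c/(c - 5)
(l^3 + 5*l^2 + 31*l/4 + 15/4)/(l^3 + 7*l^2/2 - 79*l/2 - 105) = (l^2 + 5*l/2 + 3/2)/(l^2 + l - 42)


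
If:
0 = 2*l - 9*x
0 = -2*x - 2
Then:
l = -9/2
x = -1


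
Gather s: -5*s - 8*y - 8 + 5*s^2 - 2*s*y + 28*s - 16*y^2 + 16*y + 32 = 5*s^2 + s*(23 - 2*y) - 16*y^2 + 8*y + 24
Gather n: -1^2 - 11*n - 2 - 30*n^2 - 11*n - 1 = -30*n^2 - 22*n - 4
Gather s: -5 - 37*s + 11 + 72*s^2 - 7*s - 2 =72*s^2 - 44*s + 4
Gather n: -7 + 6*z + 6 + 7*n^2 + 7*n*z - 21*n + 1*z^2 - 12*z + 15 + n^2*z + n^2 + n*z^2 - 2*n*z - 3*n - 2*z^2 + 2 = n^2*(z + 8) + n*(z^2 + 5*z - 24) - z^2 - 6*z + 16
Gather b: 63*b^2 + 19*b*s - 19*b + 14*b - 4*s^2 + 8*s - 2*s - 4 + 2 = 63*b^2 + b*(19*s - 5) - 4*s^2 + 6*s - 2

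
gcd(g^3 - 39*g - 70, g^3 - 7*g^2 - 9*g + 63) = g - 7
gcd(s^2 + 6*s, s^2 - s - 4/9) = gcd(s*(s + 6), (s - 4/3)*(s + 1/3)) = 1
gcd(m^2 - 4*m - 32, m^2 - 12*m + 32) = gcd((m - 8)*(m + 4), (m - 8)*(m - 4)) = m - 8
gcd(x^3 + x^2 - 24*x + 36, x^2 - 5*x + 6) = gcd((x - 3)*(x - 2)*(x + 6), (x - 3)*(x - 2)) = x^2 - 5*x + 6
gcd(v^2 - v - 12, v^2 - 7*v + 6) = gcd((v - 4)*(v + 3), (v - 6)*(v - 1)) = 1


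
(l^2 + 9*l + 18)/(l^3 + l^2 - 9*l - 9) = (l + 6)/(l^2 - 2*l - 3)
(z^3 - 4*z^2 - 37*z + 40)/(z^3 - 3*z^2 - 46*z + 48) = (z + 5)/(z + 6)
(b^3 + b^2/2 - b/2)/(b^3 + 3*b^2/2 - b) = (b + 1)/(b + 2)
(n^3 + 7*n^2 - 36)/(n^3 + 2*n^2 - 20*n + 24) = (n + 3)/(n - 2)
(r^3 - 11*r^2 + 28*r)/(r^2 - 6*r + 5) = r*(r^2 - 11*r + 28)/(r^2 - 6*r + 5)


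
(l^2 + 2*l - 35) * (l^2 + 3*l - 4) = l^4 + 5*l^3 - 33*l^2 - 113*l + 140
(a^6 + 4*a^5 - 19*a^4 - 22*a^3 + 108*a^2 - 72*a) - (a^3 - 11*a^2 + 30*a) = a^6 + 4*a^5 - 19*a^4 - 23*a^3 + 119*a^2 - 102*a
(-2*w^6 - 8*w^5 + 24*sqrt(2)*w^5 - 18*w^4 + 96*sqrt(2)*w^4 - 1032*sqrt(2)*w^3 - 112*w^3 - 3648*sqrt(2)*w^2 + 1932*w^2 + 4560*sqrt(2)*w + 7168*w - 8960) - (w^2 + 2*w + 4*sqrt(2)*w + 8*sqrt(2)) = -2*w^6 - 8*w^5 + 24*sqrt(2)*w^5 - 18*w^4 + 96*sqrt(2)*w^4 - 1032*sqrt(2)*w^3 - 112*w^3 - 3648*sqrt(2)*w^2 + 1931*w^2 + 4556*sqrt(2)*w + 7166*w - 8960 - 8*sqrt(2)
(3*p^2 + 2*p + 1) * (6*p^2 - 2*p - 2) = 18*p^4 + 6*p^3 - 4*p^2 - 6*p - 2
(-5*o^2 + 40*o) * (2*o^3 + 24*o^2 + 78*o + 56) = -10*o^5 - 40*o^4 + 570*o^3 + 2840*o^2 + 2240*o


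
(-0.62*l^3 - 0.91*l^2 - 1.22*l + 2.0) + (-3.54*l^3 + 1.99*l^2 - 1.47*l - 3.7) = -4.16*l^3 + 1.08*l^2 - 2.69*l - 1.7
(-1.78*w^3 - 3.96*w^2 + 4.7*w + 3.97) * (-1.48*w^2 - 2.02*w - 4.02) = 2.6344*w^5 + 9.4564*w^4 + 8.1988*w^3 + 0.549599999999998*w^2 - 26.9134*w - 15.9594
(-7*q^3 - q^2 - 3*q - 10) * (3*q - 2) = -21*q^4 + 11*q^3 - 7*q^2 - 24*q + 20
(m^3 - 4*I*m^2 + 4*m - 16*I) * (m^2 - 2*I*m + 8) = m^5 - 6*I*m^4 + 4*m^3 - 56*I*m^2 - 128*I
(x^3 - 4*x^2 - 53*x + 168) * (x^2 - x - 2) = x^5 - 5*x^4 - 51*x^3 + 229*x^2 - 62*x - 336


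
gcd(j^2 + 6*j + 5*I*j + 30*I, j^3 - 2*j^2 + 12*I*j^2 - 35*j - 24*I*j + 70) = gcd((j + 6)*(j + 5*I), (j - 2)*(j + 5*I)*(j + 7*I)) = j + 5*I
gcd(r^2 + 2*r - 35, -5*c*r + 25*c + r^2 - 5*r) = r - 5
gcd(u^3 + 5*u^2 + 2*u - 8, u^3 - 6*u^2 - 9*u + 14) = u^2 + u - 2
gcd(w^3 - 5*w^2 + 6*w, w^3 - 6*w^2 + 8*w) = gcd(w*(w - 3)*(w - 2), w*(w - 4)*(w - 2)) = w^2 - 2*w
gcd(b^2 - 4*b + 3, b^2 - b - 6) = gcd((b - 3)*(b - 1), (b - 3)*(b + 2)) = b - 3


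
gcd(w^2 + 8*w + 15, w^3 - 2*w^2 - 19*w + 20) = 1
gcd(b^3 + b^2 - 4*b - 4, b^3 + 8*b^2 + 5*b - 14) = b + 2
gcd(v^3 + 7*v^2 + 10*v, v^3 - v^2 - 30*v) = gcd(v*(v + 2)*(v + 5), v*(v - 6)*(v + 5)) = v^2 + 5*v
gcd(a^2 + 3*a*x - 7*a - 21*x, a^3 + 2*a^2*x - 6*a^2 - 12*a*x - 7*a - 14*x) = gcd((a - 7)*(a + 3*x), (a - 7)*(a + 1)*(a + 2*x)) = a - 7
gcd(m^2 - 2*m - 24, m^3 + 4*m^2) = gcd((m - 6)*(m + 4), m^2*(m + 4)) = m + 4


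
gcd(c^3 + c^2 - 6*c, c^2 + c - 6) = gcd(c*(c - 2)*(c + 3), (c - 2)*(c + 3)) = c^2 + c - 6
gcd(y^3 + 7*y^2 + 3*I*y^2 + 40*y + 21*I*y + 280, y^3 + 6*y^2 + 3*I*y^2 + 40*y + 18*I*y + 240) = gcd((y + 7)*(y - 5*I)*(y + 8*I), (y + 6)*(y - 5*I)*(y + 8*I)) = y^2 + 3*I*y + 40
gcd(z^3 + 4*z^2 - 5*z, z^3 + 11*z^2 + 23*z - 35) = z^2 + 4*z - 5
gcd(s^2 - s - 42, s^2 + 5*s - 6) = s + 6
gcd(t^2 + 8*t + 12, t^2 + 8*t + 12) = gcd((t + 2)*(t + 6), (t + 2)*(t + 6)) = t^2 + 8*t + 12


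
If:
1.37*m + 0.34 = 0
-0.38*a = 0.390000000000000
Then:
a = -1.03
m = -0.25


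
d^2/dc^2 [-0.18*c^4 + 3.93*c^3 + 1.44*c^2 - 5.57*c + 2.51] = -2.16*c^2 + 23.58*c + 2.88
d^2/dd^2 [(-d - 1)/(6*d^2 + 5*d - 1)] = -72/(216*d^3 - 108*d^2 + 18*d - 1)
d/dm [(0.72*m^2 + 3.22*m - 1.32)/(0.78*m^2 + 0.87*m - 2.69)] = (-1.8852*m^2 - 1.8144*m - 7.5134)/(0.6084*m^4 + 1.3572*m^3 - 3.4395*m^2 - 4.6806*m + 7.2361)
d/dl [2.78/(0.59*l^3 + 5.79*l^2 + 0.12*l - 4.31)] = (-4.9206*l^2 - 32.1924*l - 0.3336)/(0.59*l^3 + 5.79*l^2 + 0.12*l - 4.31)^2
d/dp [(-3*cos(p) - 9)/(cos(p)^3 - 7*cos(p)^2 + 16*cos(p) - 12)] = 6*(sin(p)^2 - 3*cos(p) + 14)*sin(p)/((cos(p) - 3)^2*(cos(p) - 2)^3)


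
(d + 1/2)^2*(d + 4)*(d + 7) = d^4 + 12*d^3 + 157*d^2/4 + 123*d/4 + 7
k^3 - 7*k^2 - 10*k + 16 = (k - 8)*(k - 1)*(k + 2)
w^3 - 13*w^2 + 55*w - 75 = (w - 5)^2*(w - 3)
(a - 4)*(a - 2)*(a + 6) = a^3 - 28*a + 48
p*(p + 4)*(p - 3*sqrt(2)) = p^3 - 3*sqrt(2)*p^2 + 4*p^2 - 12*sqrt(2)*p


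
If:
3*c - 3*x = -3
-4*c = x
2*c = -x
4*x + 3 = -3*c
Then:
No Solution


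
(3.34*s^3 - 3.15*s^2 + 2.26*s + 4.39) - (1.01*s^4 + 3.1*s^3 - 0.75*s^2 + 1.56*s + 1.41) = -1.01*s^4 + 0.24*s^3 - 2.4*s^2 + 0.7*s + 2.98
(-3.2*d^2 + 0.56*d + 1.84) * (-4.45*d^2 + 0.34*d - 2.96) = 14.24*d^4 - 3.58*d^3 + 1.4744*d^2 - 1.032*d - 5.4464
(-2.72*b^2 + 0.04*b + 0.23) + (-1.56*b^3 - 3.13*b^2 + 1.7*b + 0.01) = -1.56*b^3 - 5.85*b^2 + 1.74*b + 0.24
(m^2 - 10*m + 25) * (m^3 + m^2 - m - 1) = m^5 - 9*m^4 + 14*m^3 + 34*m^2 - 15*m - 25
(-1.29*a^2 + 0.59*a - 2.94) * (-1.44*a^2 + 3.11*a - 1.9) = 1.8576*a^4 - 4.8615*a^3 + 8.5195*a^2 - 10.2644*a + 5.586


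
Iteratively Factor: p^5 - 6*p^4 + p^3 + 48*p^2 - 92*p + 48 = (p - 2)*(p^4 - 4*p^3 - 7*p^2 + 34*p - 24) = (p - 2)*(p + 3)*(p^3 - 7*p^2 + 14*p - 8) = (p - 2)^2*(p + 3)*(p^2 - 5*p + 4) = (p - 4)*(p - 2)^2*(p + 3)*(p - 1)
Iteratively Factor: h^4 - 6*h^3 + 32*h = (h - 4)*(h^3 - 2*h^2 - 8*h) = (h - 4)^2*(h^2 + 2*h) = h*(h - 4)^2*(h + 2)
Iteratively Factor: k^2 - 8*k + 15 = (k - 3)*(k - 5)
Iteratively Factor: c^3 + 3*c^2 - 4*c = (c)*(c^2 + 3*c - 4) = c*(c + 4)*(c - 1)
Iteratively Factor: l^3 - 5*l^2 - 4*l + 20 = (l - 5)*(l^2 - 4) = (l - 5)*(l + 2)*(l - 2)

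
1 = 1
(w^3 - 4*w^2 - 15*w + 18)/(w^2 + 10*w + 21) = (w^2 - 7*w + 6)/(w + 7)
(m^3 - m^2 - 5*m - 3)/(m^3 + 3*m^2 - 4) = (m^3 - m^2 - 5*m - 3)/(m^3 + 3*m^2 - 4)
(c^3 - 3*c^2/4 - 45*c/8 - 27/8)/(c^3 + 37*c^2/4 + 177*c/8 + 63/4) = (4*c^2 - 9*c - 9)/(4*c^2 + 31*c + 42)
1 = 1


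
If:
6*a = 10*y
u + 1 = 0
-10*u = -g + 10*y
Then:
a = 5*y/3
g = 10*y - 10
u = -1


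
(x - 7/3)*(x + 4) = x^2 + 5*x/3 - 28/3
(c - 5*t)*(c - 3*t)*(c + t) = c^3 - 7*c^2*t + 7*c*t^2 + 15*t^3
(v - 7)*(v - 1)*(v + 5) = v^3 - 3*v^2 - 33*v + 35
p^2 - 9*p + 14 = (p - 7)*(p - 2)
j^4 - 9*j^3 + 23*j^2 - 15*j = j*(j - 5)*(j - 3)*(j - 1)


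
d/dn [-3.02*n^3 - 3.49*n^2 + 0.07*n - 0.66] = -9.06*n^2 - 6.98*n + 0.07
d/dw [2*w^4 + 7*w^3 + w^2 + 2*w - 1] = 8*w^3 + 21*w^2 + 2*w + 2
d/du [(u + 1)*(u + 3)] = 2*u + 4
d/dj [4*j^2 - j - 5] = 8*j - 1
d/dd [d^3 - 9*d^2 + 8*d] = 3*d^2 - 18*d + 8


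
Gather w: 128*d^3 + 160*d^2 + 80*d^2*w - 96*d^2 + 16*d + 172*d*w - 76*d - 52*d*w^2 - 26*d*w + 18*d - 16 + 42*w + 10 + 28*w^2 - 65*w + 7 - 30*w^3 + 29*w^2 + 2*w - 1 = 128*d^3 + 64*d^2 - 42*d - 30*w^3 + w^2*(57 - 52*d) + w*(80*d^2 + 146*d - 21)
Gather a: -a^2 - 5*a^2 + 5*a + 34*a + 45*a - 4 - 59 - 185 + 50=-6*a^2 + 84*a - 198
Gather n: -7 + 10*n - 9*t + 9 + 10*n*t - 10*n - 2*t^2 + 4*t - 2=10*n*t - 2*t^2 - 5*t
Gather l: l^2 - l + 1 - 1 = l^2 - l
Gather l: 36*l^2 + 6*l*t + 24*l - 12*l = 36*l^2 + l*(6*t + 12)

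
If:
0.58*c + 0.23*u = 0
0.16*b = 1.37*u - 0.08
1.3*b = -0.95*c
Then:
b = 0.02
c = -0.02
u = 0.06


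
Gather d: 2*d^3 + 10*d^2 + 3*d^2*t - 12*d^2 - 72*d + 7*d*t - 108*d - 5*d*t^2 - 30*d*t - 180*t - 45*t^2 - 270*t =2*d^3 + d^2*(3*t - 2) + d*(-5*t^2 - 23*t - 180) - 45*t^2 - 450*t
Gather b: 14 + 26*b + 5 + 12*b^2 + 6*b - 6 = 12*b^2 + 32*b + 13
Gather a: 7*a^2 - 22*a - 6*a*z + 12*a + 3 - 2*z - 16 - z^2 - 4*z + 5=7*a^2 + a*(-6*z - 10) - z^2 - 6*z - 8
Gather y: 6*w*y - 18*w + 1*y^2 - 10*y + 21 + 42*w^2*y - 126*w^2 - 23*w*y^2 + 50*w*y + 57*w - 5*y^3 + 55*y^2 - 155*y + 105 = -126*w^2 + 39*w - 5*y^3 + y^2*(56 - 23*w) + y*(42*w^2 + 56*w - 165) + 126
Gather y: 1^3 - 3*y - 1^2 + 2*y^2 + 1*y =2*y^2 - 2*y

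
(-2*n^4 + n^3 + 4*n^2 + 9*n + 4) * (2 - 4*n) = 8*n^5 - 8*n^4 - 14*n^3 - 28*n^2 + 2*n + 8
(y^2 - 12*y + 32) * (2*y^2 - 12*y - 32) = 2*y^4 - 36*y^3 + 176*y^2 - 1024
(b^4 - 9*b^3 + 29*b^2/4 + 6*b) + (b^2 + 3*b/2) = b^4 - 9*b^3 + 33*b^2/4 + 15*b/2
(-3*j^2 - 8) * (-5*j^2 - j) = 15*j^4 + 3*j^3 + 40*j^2 + 8*j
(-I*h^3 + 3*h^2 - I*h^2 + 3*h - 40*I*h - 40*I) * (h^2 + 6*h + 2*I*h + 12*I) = -I*h^5 + 5*h^4 - 7*I*h^4 + 35*h^3 - 40*I*h^3 + 110*h^2 - 238*I*h^2 + 560*h - 204*I*h + 480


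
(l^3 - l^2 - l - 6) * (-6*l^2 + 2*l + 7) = -6*l^5 + 8*l^4 + 11*l^3 + 27*l^2 - 19*l - 42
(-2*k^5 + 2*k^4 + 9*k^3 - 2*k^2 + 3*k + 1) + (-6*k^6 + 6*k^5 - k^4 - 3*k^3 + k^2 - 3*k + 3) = -6*k^6 + 4*k^5 + k^4 + 6*k^3 - k^2 + 4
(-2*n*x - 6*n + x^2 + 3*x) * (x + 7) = -2*n*x^2 - 20*n*x - 42*n + x^3 + 10*x^2 + 21*x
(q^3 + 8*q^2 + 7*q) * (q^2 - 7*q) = q^5 + q^4 - 49*q^3 - 49*q^2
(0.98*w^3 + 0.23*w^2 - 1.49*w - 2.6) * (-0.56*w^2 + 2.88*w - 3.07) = -0.5488*w^5 + 2.6936*w^4 - 1.5118*w^3 - 3.5413*w^2 - 2.9137*w + 7.982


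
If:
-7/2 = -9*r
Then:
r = 7/18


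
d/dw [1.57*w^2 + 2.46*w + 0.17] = 3.14*w + 2.46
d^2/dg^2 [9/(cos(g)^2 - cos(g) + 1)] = 9*(4*sin(g)^4 + sin(g)^2 + 19*cos(g)/4 - 3*cos(3*g)/4 - 5)/(sin(g)^2 + cos(g) - 2)^3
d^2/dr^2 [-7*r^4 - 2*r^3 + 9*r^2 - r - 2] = -84*r^2 - 12*r + 18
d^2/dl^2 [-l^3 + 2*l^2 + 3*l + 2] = 4 - 6*l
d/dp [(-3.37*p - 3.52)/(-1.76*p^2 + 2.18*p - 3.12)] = (-5.9312*p^2 - 12.3904*p + 18.188)/(3.0976*p^4 - 7.6736*p^3 + 15.7348*p^2 - 13.6032*p + 9.7344)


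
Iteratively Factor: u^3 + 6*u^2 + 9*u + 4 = (u + 4)*(u^2 + 2*u + 1) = (u + 1)*(u + 4)*(u + 1)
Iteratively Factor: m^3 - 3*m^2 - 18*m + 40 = (m + 4)*(m^2 - 7*m + 10) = (m - 2)*(m + 4)*(m - 5)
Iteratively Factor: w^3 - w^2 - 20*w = (w)*(w^2 - w - 20) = w*(w - 5)*(w + 4)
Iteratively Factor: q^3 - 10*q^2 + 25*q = (q)*(q^2 - 10*q + 25) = q*(q - 5)*(q - 5)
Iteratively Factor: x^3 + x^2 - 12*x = (x - 3)*(x^2 + 4*x) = x*(x - 3)*(x + 4)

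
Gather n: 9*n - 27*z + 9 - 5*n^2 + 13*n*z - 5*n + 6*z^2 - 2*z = -5*n^2 + n*(13*z + 4) + 6*z^2 - 29*z + 9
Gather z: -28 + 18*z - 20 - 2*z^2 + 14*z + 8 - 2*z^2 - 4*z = -4*z^2 + 28*z - 40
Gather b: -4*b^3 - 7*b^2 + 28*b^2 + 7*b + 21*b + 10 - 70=-4*b^3 + 21*b^2 + 28*b - 60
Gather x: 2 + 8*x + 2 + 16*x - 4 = 24*x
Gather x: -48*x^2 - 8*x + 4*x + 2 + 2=-48*x^2 - 4*x + 4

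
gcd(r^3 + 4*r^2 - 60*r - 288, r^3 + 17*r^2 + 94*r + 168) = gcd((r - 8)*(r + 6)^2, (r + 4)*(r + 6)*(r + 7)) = r + 6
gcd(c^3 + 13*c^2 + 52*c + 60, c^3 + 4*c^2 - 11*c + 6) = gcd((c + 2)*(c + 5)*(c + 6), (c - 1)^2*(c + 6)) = c + 6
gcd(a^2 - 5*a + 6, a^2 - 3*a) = a - 3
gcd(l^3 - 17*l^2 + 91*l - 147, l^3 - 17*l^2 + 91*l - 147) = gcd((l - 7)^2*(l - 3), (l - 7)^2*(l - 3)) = l^3 - 17*l^2 + 91*l - 147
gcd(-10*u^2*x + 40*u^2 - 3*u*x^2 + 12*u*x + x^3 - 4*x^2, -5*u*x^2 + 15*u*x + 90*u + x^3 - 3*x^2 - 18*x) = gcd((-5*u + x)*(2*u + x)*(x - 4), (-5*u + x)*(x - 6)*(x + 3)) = -5*u + x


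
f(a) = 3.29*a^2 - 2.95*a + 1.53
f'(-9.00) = -62.17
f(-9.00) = 294.57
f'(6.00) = 36.53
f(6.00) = 102.27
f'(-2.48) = -19.27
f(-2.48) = 29.08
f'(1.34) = 5.87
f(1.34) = 3.48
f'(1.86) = 9.29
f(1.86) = 7.43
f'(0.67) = 1.46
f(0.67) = 1.03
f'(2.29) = 12.12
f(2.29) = 12.03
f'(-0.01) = -3.02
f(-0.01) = 1.56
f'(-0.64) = -7.16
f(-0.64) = 4.77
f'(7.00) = 43.11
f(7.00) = 142.09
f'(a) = 6.58*a - 2.95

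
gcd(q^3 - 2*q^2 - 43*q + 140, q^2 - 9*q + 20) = q^2 - 9*q + 20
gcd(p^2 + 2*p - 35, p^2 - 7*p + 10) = p - 5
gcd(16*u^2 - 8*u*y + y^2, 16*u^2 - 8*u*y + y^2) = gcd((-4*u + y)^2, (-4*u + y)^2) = 16*u^2 - 8*u*y + y^2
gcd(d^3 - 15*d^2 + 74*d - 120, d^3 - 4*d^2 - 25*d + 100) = d^2 - 9*d + 20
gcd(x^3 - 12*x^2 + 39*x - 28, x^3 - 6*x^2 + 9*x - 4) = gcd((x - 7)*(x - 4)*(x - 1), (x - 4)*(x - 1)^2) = x^2 - 5*x + 4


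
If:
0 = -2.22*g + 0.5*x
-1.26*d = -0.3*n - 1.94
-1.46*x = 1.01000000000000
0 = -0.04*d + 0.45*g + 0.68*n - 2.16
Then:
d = 2.35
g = -0.16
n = 3.42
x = -0.69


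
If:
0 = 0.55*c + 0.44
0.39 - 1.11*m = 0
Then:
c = -0.80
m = 0.35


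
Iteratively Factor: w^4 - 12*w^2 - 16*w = (w + 2)*(w^3 - 2*w^2 - 8*w) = (w - 4)*(w + 2)*(w^2 + 2*w) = (w - 4)*(w + 2)^2*(w)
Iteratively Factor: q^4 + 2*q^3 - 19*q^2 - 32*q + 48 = (q + 3)*(q^3 - q^2 - 16*q + 16) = (q + 3)*(q + 4)*(q^2 - 5*q + 4) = (q - 1)*(q + 3)*(q + 4)*(q - 4)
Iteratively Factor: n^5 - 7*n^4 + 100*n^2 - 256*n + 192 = (n - 2)*(n^4 - 5*n^3 - 10*n^2 + 80*n - 96) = (n - 3)*(n - 2)*(n^3 - 2*n^2 - 16*n + 32) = (n - 4)*(n - 3)*(n - 2)*(n^2 + 2*n - 8) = (n - 4)*(n - 3)*(n - 2)*(n + 4)*(n - 2)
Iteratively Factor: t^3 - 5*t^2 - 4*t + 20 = (t - 5)*(t^2 - 4) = (t - 5)*(t + 2)*(t - 2)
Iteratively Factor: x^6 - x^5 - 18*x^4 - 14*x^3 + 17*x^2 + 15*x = (x + 3)*(x^5 - 4*x^4 - 6*x^3 + 4*x^2 + 5*x) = (x + 1)*(x + 3)*(x^4 - 5*x^3 - x^2 + 5*x) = (x + 1)^2*(x + 3)*(x^3 - 6*x^2 + 5*x) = x*(x + 1)^2*(x + 3)*(x^2 - 6*x + 5) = x*(x - 1)*(x + 1)^2*(x + 3)*(x - 5)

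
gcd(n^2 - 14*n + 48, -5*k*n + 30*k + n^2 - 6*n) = n - 6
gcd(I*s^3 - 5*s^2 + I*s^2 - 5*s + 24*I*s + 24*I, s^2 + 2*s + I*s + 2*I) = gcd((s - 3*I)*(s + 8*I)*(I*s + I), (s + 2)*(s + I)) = 1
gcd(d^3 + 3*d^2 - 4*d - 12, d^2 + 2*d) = d + 2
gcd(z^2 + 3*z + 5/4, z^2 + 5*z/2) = z + 5/2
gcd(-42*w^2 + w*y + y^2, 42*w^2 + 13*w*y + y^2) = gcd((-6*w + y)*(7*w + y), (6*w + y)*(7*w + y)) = 7*w + y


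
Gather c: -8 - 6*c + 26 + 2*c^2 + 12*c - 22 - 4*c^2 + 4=-2*c^2 + 6*c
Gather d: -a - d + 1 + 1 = -a - d + 2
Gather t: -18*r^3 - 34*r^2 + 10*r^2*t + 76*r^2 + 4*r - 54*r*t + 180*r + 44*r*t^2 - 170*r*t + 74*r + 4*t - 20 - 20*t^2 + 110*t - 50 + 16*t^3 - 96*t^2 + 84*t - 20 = -18*r^3 + 42*r^2 + 258*r + 16*t^3 + t^2*(44*r - 116) + t*(10*r^2 - 224*r + 198) - 90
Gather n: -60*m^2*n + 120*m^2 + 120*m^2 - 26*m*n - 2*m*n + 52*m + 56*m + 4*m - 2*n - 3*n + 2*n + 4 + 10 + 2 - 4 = 240*m^2 + 112*m + n*(-60*m^2 - 28*m - 3) + 12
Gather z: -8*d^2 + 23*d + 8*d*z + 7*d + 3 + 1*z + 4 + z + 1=-8*d^2 + 30*d + z*(8*d + 2) + 8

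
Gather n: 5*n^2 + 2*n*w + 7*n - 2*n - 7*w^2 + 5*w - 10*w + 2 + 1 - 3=5*n^2 + n*(2*w + 5) - 7*w^2 - 5*w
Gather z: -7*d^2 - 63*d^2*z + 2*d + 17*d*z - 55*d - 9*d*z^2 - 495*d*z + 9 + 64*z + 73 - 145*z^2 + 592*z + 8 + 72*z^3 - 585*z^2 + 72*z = -7*d^2 - 53*d + 72*z^3 + z^2*(-9*d - 730) + z*(-63*d^2 - 478*d + 728) + 90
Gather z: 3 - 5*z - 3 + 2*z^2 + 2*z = 2*z^2 - 3*z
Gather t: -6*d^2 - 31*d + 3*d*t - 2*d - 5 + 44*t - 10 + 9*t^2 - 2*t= -6*d^2 - 33*d + 9*t^2 + t*(3*d + 42) - 15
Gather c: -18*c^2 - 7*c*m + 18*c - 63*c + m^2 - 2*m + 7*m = -18*c^2 + c*(-7*m - 45) + m^2 + 5*m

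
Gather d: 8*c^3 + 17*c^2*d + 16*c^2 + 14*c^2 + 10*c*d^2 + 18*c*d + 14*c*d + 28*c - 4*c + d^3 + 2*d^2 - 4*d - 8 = 8*c^3 + 30*c^2 + 24*c + d^3 + d^2*(10*c + 2) + d*(17*c^2 + 32*c - 4) - 8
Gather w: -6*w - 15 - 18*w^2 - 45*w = -18*w^2 - 51*w - 15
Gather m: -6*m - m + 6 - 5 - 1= -7*m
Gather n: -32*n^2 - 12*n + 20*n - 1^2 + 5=-32*n^2 + 8*n + 4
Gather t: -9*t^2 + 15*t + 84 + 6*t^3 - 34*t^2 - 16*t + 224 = 6*t^3 - 43*t^2 - t + 308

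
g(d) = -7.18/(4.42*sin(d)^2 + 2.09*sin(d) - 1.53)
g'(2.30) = -6.72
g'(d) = -7.18*(-8.84*sin(d)*cos(d) - 2.09*cos(d))/(4.42*sin(d)^2 + 2.09*sin(d) - 1.53)^2 = (63.4712*sin(d) + 15.0062)*cos(d)/(4.42*sin(d)^2 + 2.09*sin(d) - 1.53)^2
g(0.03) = 4.91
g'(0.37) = 918.98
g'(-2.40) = 24.01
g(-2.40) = 7.76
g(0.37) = 36.59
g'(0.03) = 7.89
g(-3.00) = 4.13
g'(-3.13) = -5.91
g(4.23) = -82.24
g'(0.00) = 6.41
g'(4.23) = 2508.78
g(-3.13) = 4.62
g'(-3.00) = -1.99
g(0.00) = 4.69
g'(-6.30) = 5.70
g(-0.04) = 4.47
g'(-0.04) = 4.83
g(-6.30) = 4.59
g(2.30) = -2.89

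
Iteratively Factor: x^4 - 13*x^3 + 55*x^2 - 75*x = (x - 5)*(x^3 - 8*x^2 + 15*x) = x*(x - 5)*(x^2 - 8*x + 15) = x*(x - 5)*(x - 3)*(x - 5)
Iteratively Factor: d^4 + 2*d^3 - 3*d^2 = (d + 3)*(d^3 - d^2) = d*(d + 3)*(d^2 - d) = d*(d - 1)*(d + 3)*(d)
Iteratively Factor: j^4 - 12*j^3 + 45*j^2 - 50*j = (j - 5)*(j^3 - 7*j^2 + 10*j) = j*(j - 5)*(j^2 - 7*j + 10) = j*(j - 5)^2*(j - 2)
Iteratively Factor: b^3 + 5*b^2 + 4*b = (b)*(b^2 + 5*b + 4) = b*(b + 4)*(b + 1)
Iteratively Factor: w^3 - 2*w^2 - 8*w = (w - 4)*(w^2 + 2*w) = (w - 4)*(w + 2)*(w)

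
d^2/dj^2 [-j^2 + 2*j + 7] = -2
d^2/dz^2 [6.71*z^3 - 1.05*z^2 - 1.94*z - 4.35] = 40.26*z - 2.1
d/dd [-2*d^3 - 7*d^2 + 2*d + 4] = -6*d^2 - 14*d + 2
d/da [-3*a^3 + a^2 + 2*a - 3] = -9*a^2 + 2*a + 2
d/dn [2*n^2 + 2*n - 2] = 4*n + 2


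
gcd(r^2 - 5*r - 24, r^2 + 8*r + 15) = r + 3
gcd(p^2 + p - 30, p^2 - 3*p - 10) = p - 5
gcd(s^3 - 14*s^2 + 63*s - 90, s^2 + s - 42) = s - 6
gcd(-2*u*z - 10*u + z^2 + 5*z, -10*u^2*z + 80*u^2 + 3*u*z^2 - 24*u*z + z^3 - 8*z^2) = -2*u + z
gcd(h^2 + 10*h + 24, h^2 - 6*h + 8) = 1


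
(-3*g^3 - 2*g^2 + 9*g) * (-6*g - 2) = 18*g^4 + 18*g^3 - 50*g^2 - 18*g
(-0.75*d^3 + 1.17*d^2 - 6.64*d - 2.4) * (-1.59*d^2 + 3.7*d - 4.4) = 1.1925*d^5 - 4.6353*d^4 + 18.1866*d^3 - 25.9*d^2 + 20.336*d + 10.56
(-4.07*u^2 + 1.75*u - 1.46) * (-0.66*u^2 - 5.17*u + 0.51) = 2.6862*u^4 + 19.8869*u^3 - 10.1596*u^2 + 8.4407*u - 0.7446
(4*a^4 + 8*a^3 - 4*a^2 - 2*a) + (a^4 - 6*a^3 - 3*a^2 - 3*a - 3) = 5*a^4 + 2*a^3 - 7*a^2 - 5*a - 3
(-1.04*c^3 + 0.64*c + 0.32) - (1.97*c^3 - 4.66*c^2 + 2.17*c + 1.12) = -3.01*c^3 + 4.66*c^2 - 1.53*c - 0.8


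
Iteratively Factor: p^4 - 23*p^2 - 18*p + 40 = (p + 2)*(p^3 - 2*p^2 - 19*p + 20) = (p + 2)*(p + 4)*(p^2 - 6*p + 5) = (p - 5)*(p + 2)*(p + 4)*(p - 1)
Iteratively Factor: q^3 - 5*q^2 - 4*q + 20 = (q + 2)*(q^2 - 7*q + 10) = (q - 5)*(q + 2)*(q - 2)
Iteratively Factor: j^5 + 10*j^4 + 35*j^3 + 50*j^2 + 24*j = (j + 4)*(j^4 + 6*j^3 + 11*j^2 + 6*j) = (j + 2)*(j + 4)*(j^3 + 4*j^2 + 3*j) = (j + 2)*(j + 3)*(j + 4)*(j^2 + j) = (j + 1)*(j + 2)*(j + 3)*(j + 4)*(j)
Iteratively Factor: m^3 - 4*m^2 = (m)*(m^2 - 4*m) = m^2*(m - 4)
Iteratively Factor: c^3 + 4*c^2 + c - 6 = (c + 3)*(c^2 + c - 2) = (c - 1)*(c + 3)*(c + 2)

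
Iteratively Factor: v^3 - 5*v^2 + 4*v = (v - 4)*(v^2 - v) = v*(v - 4)*(v - 1)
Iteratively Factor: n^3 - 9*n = (n + 3)*(n^2 - 3*n) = (n - 3)*(n + 3)*(n)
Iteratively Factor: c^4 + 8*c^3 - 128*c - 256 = (c + 4)*(c^3 + 4*c^2 - 16*c - 64) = (c + 4)^2*(c^2 - 16) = (c + 4)^3*(c - 4)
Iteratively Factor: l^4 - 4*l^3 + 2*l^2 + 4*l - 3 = (l - 3)*(l^3 - l^2 - l + 1) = (l - 3)*(l + 1)*(l^2 - 2*l + 1) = (l - 3)*(l - 1)*(l + 1)*(l - 1)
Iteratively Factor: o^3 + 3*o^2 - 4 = (o - 1)*(o^2 + 4*o + 4) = (o - 1)*(o + 2)*(o + 2)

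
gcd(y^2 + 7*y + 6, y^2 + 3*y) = 1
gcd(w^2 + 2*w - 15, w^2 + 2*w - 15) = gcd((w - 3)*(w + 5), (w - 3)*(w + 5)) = w^2 + 2*w - 15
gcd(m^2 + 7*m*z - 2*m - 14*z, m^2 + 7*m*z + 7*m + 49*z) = m + 7*z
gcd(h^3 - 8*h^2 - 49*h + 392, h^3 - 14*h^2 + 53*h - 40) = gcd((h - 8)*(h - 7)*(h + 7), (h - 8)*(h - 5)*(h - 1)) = h - 8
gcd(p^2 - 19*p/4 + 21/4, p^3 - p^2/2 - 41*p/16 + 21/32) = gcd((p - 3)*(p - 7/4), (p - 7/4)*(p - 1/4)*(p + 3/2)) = p - 7/4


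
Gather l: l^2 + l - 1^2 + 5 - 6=l^2 + l - 2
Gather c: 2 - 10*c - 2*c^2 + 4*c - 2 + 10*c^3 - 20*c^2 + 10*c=10*c^3 - 22*c^2 + 4*c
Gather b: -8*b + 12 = 12 - 8*b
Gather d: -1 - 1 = -2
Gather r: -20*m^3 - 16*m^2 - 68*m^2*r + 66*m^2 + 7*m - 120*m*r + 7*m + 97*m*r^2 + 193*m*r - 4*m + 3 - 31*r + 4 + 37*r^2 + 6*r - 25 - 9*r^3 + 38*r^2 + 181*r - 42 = -20*m^3 + 50*m^2 + 10*m - 9*r^3 + r^2*(97*m + 75) + r*(-68*m^2 + 73*m + 156) - 60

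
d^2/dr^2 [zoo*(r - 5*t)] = 0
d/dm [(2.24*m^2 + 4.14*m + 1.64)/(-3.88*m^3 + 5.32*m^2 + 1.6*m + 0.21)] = (8.6912*m^4 + 32.1264*m^3 + 0.648799999999998*m^2 - 16.5088*m - 1.7546)/(15.0544*m^6 - 41.2832*m^5 + 15.8864*m^4 + 15.3944*m^3 + 4.7944*m^2 + 0.672*m + 0.0441)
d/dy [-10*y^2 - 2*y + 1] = -20*y - 2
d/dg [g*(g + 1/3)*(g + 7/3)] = 3*g^2 + 16*g/3 + 7/9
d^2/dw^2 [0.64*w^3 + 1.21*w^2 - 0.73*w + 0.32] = 3.84*w + 2.42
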